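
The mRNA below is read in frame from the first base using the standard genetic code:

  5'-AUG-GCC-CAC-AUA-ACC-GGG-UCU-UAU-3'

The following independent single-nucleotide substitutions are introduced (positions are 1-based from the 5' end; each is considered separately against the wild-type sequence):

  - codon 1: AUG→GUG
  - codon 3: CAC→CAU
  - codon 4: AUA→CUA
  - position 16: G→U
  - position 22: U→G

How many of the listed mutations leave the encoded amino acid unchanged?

1

Codon 1: AUG (Met) → GUG (Val) — missense.
Codon 3: CAC (His) → CAU (His) — synonymous.
Codon 4: AUA (Ile) → CUA (Leu) — missense.
Codon 6: GGG (Gly) → UGG (Trp) — missense.
Codon 8: UAU (Tyr) → GAU (Asp) — missense.
Synonymous: 1 of 5.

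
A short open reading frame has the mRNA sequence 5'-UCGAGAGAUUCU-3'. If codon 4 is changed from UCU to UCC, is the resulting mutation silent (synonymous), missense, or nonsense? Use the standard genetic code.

Position 12 falls in codon 4: UCU → Ser.
After the substitution the codon is UCC → Ser.
Both encode Ser, so the change is synonymous.

silent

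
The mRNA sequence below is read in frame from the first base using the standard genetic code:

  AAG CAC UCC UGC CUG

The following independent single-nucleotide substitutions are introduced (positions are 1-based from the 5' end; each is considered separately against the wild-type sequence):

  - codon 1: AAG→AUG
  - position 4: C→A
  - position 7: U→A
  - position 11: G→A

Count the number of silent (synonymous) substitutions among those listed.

Codon 1: AAG (Lys) → AUG (Met) — missense.
Codon 2: CAC (His) → AAC (Asn) — missense.
Codon 3: UCC (Ser) → ACC (Thr) — missense.
Codon 4: UGC (Cys) → UAC (Tyr) — missense.
Synonymous: 0 of 4.

0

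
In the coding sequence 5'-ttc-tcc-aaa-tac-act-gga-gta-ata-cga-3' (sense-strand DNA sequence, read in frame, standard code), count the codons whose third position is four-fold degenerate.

5

Codon 1 TTC (Phe): third position 2-fold.
Codon 2 TCC (Ser): third position 4-fold.
Codon 3 AAA (Lys): third position 2-fold.
Codon 4 TAC (Tyr): third position 2-fold.
Codon 5 ACT (Thr): third position 4-fold.
Codon 6 GGA (Gly): third position 4-fold.
Codon 7 GTA (Val): third position 4-fold.
Codon 8 ATA (Ile): third position 3-fold.
Codon 9 CGA (Arg): third position 4-fold.
Four-fold degenerate third positions: 5.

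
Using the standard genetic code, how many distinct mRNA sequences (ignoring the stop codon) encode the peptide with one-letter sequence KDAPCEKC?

1024

Lys: 2 codons.
Asp: 2 codons.
Ala: 4 codons.
Pro: 4 codons.
Cys: 2 codons.
Glu: 2 codons.
Lys: 2 codons.
Cys: 2 codons.
2 × 2 × 4 × 4 × 2 × 2 × 2 × 2 = 1024.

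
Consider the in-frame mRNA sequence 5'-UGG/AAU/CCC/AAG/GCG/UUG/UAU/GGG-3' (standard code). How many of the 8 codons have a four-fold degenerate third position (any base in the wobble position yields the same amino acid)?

3

Codon 1 UGG (Trp): third position 1-fold.
Codon 2 AAU (Asn): third position 2-fold.
Codon 3 CCC (Pro): third position 4-fold.
Codon 4 AAG (Lys): third position 2-fold.
Codon 5 GCG (Ala): third position 4-fold.
Codon 6 UUG (Leu): third position 2-fold.
Codon 7 UAU (Tyr): third position 2-fold.
Codon 8 GGG (Gly): third position 4-fold.
Four-fold degenerate third positions: 3.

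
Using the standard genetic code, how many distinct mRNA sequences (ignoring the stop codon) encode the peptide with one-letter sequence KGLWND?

192

Lys: 2 codons.
Gly: 4 codons.
Leu: 6 codons.
Trp: 1 codon.
Asn: 2 codons.
Asp: 2 codons.
2 × 4 × 6 × 1 × 2 × 2 = 192.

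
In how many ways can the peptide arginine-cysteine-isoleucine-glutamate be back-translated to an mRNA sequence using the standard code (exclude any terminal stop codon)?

Arg: 6 codons.
Cys: 2 codons.
Ile: 3 codons.
Glu: 2 codons.
6 × 2 × 3 × 2 = 72.

72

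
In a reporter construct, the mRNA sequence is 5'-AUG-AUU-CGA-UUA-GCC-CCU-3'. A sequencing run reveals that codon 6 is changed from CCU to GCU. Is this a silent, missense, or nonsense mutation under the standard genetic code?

Position 16 falls in codon 6: CCU → Pro.
After the substitution the codon is GCU → Ala.
Pro ≠ Ala, so this is a missense mutation.

missense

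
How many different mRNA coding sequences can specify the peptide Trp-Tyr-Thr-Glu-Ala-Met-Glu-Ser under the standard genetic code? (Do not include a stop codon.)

Trp: 1 codon.
Tyr: 2 codons.
Thr: 4 codons.
Glu: 2 codons.
Ala: 4 codons.
Met: 1 codon.
Glu: 2 codons.
Ser: 6 codons.
1 × 2 × 4 × 2 × 4 × 1 × 2 × 6 = 768.

768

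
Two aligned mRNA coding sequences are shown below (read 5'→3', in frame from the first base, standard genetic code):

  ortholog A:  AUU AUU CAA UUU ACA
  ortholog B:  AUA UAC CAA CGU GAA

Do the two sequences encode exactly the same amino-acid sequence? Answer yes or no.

no

Codon 1: AUU Ile / AUA Ile — synonymous.
Codon 2: AUU Ile / UAC Tyr — nonsynonymous.
Codon 3: CAA Gln / CAA Gln — identical.
Codon 4: UUU Phe / CGU Arg — nonsynonymous.
Codon 5: ACA Thr / GAA Glu — nonsynonymous.
Nonsynonymous differences: 3 → different protein.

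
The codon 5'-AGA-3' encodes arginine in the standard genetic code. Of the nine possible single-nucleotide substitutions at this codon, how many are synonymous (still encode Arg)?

2

Position 1: CGA → 1 synonymous.
Position 2: none → 0 synonymous.
Position 3: AGG → 1 synonymous.
Total: 1 + 0 + 1 = 2.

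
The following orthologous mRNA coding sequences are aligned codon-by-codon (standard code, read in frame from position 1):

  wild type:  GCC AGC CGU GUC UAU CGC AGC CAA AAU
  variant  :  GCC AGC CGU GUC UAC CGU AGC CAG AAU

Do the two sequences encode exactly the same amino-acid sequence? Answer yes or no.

yes

Codon 1: GCC Ala / GCC Ala — identical.
Codon 2: AGC Ser / AGC Ser — identical.
Codon 3: CGU Arg / CGU Arg — identical.
Codon 4: GUC Val / GUC Val — identical.
Codon 5: UAU Tyr / UAC Tyr — synonymous.
Codon 6: CGC Arg / CGU Arg — synonymous.
Codon 7: AGC Ser / AGC Ser — identical.
Codon 8: CAA Gln / CAG Gln — synonymous.
Codon 9: AAU Asn / AAU Asn — identical.
Nonsynonymous differences: 0 → same protein.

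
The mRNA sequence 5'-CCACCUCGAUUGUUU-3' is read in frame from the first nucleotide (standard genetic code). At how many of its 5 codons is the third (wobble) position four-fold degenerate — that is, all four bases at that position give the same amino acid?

Codon 1 CCA (Pro): third position 4-fold.
Codon 2 CCU (Pro): third position 4-fold.
Codon 3 CGA (Arg): third position 4-fold.
Codon 4 UUG (Leu): third position 2-fold.
Codon 5 UUU (Phe): third position 2-fold.
Four-fold degenerate third positions: 3.

3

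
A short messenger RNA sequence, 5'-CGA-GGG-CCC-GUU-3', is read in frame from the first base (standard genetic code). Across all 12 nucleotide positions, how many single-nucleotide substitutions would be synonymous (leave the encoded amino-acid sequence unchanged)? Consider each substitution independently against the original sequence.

13

Codon 1 (CGA, Arg): 4 synonymous substitutions.
Codon 2 (GGG, Gly): 3 synonymous substitutions.
Codon 3 (CCC, Pro): 3 synonymous substitutions.
Codon 4 (GUU, Val): 3 synonymous substitutions.
Total: 4 + 3 + 3 + 3 = 13.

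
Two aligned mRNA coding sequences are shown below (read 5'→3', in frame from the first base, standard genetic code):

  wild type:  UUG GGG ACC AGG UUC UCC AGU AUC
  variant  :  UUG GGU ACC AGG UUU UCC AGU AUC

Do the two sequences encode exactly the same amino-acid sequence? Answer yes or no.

yes

Codon 1: UUG Leu / UUG Leu — identical.
Codon 2: GGG Gly / GGU Gly — synonymous.
Codon 3: ACC Thr / ACC Thr — identical.
Codon 4: AGG Arg / AGG Arg — identical.
Codon 5: UUC Phe / UUU Phe — synonymous.
Codon 6: UCC Ser / UCC Ser — identical.
Codon 7: AGU Ser / AGU Ser — identical.
Codon 8: AUC Ile / AUC Ile — identical.
Nonsynonymous differences: 0 → same protein.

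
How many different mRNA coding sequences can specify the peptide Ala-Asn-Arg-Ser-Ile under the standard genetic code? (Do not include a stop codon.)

Ala: 4 codons.
Asn: 2 codons.
Arg: 6 codons.
Ser: 6 codons.
Ile: 3 codons.
4 × 2 × 6 × 6 × 3 = 864.

864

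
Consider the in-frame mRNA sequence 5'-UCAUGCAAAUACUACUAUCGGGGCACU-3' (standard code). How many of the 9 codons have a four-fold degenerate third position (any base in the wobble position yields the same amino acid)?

Codon 1 UCA (Ser): third position 4-fold.
Codon 2 UGC (Cys): third position 2-fold.
Codon 3 AAA (Lys): third position 2-fold.
Codon 4 UAC (Tyr): third position 2-fold.
Codon 5 UAC (Tyr): third position 2-fold.
Codon 6 UAU (Tyr): third position 2-fold.
Codon 7 CGG (Arg): third position 4-fold.
Codon 8 GGC (Gly): third position 4-fold.
Codon 9 ACU (Thr): third position 4-fold.
Four-fold degenerate third positions: 4.

4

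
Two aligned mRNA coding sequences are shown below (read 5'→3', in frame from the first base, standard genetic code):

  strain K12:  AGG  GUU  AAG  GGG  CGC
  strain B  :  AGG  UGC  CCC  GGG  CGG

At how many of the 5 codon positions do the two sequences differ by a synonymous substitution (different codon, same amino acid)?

Codon 1: AGG Arg / AGG Arg — identical.
Codon 2: GUU Val / UGC Cys — nonsynonymous.
Codon 3: AAG Lys / CCC Pro — nonsynonymous.
Codon 4: GGG Gly / GGG Gly — identical.
Codon 5: CGC Arg / CGG Arg — synonymous.
Synonymous differences: 1.

1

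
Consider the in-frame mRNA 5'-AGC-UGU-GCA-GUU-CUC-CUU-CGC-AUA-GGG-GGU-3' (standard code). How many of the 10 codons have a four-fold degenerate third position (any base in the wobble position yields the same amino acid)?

Codon 1 AGC (Ser): third position 2-fold.
Codon 2 UGU (Cys): third position 2-fold.
Codon 3 GCA (Ala): third position 4-fold.
Codon 4 GUU (Val): third position 4-fold.
Codon 5 CUC (Leu): third position 4-fold.
Codon 6 CUU (Leu): third position 4-fold.
Codon 7 CGC (Arg): third position 4-fold.
Codon 8 AUA (Ile): third position 3-fold.
Codon 9 GGG (Gly): third position 4-fold.
Codon 10 GGU (Gly): third position 4-fold.
Four-fold degenerate third positions: 7.

7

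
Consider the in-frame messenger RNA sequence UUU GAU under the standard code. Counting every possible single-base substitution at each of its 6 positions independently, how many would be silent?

2

Codon 1 (UUU, Phe): 1 synonymous substitution.
Codon 2 (GAU, Asp): 1 synonymous substitution.
Total: 1 + 1 = 2.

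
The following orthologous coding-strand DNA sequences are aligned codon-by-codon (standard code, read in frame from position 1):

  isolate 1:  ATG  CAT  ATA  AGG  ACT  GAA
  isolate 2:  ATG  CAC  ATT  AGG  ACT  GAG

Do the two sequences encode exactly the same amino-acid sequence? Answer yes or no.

yes

Codon 1: ATG Met / ATG Met — identical.
Codon 2: CAT His / CAC His — synonymous.
Codon 3: ATA Ile / ATT Ile — synonymous.
Codon 4: AGG Arg / AGG Arg — identical.
Codon 5: ACT Thr / ACT Thr — identical.
Codon 6: GAA Glu / GAG Glu — synonymous.
Nonsynonymous differences: 0 → same protein.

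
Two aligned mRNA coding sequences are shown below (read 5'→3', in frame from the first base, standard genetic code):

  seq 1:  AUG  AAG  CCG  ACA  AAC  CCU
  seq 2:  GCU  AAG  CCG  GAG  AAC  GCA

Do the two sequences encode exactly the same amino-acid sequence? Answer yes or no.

no

Codon 1: AUG Met / GCU Ala — nonsynonymous.
Codon 2: AAG Lys / AAG Lys — identical.
Codon 3: CCG Pro / CCG Pro — identical.
Codon 4: ACA Thr / GAG Glu — nonsynonymous.
Codon 5: AAC Asn / AAC Asn — identical.
Codon 6: CCU Pro / GCA Ala — nonsynonymous.
Nonsynonymous differences: 3 → different protein.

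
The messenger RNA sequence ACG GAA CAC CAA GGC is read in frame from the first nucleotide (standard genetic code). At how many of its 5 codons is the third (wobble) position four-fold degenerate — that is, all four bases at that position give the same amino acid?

Codon 1 ACG (Thr): third position 4-fold.
Codon 2 GAA (Glu): third position 2-fold.
Codon 3 CAC (His): third position 2-fold.
Codon 4 CAA (Gln): third position 2-fold.
Codon 5 GGC (Gly): third position 4-fold.
Four-fold degenerate third positions: 2.

2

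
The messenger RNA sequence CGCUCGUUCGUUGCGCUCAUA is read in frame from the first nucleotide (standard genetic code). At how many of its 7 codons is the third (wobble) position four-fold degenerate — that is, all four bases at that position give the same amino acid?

Codon 1 CGC (Arg): third position 4-fold.
Codon 2 UCG (Ser): third position 4-fold.
Codon 3 UUC (Phe): third position 2-fold.
Codon 4 GUU (Val): third position 4-fold.
Codon 5 GCG (Ala): third position 4-fold.
Codon 6 CUC (Leu): third position 4-fold.
Codon 7 AUA (Ile): third position 3-fold.
Four-fold degenerate third positions: 5.

5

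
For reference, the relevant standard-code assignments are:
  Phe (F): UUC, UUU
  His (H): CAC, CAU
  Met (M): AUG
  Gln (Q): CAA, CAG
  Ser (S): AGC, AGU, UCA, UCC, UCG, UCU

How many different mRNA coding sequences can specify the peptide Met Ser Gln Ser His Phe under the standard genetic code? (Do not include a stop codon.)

Met: 1 codon.
Ser: 6 codons.
Gln: 2 codons.
Ser: 6 codons.
His: 2 codons.
Phe: 2 codons.
1 × 6 × 2 × 6 × 2 × 2 = 288.

288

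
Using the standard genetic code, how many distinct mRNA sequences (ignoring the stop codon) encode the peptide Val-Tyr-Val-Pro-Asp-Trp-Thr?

1024

Val: 4 codons.
Tyr: 2 codons.
Val: 4 codons.
Pro: 4 codons.
Asp: 2 codons.
Trp: 1 codon.
Thr: 4 codons.
4 × 2 × 4 × 4 × 2 × 1 × 4 = 1024.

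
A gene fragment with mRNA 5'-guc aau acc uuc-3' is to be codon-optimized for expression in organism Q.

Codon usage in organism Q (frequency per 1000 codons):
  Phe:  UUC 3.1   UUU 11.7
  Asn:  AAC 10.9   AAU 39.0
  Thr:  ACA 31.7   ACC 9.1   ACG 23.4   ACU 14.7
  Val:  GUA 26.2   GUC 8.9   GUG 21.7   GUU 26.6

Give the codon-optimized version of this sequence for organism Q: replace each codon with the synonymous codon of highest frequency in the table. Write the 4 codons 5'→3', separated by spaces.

GUU AAU ACA UUU

Codon 1 (Val): best is GUU at 26.6.
Codon 2 (Asn): best is AAU at 39.0.
Codon 3 (Thr): best is ACA at 31.7.
Codon 4 (Phe): best is UUU at 11.7.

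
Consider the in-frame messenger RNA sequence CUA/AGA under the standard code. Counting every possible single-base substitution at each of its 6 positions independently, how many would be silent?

Codon 1 (CUA, Leu): 4 synonymous substitutions.
Codon 2 (AGA, Arg): 2 synonymous substitutions.
Total: 4 + 2 = 6.

6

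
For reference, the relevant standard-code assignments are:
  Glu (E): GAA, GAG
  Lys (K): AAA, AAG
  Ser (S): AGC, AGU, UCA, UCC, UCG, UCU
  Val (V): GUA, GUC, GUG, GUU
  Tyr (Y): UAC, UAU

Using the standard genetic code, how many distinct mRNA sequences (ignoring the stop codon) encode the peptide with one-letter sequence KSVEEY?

Lys: 2 codons.
Ser: 6 codons.
Val: 4 codons.
Glu: 2 codons.
Glu: 2 codons.
Tyr: 2 codons.
2 × 6 × 4 × 2 × 2 × 2 = 384.

384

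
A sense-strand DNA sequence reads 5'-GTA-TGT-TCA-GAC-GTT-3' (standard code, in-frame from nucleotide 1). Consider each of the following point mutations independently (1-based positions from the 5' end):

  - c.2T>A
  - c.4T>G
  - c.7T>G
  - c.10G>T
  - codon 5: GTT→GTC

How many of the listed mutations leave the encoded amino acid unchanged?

Codon 1: GTA (Val) → GAA (Glu) — missense.
Codon 2: TGT (Cys) → GGT (Gly) — missense.
Codon 3: TCA (Ser) → GCA (Ala) — missense.
Codon 4: GAC (Asp) → TAC (Tyr) — missense.
Codon 5: GTT (Val) → GTC (Val) — synonymous.
Synonymous: 1 of 5.

1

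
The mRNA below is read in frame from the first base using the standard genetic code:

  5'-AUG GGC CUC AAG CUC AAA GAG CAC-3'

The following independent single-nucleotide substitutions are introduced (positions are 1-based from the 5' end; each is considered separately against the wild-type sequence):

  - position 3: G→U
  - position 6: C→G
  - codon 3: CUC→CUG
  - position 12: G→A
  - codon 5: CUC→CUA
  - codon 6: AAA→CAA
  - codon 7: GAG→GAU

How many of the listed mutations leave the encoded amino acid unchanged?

4

Codon 1: AUG (Met) → AUU (Ile) — missense.
Codon 2: GGC (Gly) → GGG (Gly) — synonymous.
Codon 3: CUC (Leu) → CUG (Leu) — synonymous.
Codon 4: AAG (Lys) → AAA (Lys) — synonymous.
Codon 5: CUC (Leu) → CUA (Leu) — synonymous.
Codon 6: AAA (Lys) → CAA (Gln) — missense.
Codon 7: GAG (Glu) → GAU (Asp) — missense.
Synonymous: 4 of 7.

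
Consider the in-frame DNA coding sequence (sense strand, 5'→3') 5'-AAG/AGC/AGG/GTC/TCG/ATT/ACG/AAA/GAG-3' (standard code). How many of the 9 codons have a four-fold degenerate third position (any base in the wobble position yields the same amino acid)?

3

Codon 1 AAG (Lys): third position 2-fold.
Codon 2 AGC (Ser): third position 2-fold.
Codon 3 AGG (Arg): third position 2-fold.
Codon 4 GTC (Val): third position 4-fold.
Codon 5 TCG (Ser): third position 4-fold.
Codon 6 ATT (Ile): third position 3-fold.
Codon 7 ACG (Thr): third position 4-fold.
Codon 8 AAA (Lys): third position 2-fold.
Codon 9 GAG (Glu): third position 2-fold.
Four-fold degenerate third positions: 3.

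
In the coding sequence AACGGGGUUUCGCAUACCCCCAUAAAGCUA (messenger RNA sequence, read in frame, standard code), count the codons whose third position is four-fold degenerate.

6

Codon 1 AAC (Asn): third position 2-fold.
Codon 2 GGG (Gly): third position 4-fold.
Codon 3 GUU (Val): third position 4-fold.
Codon 4 UCG (Ser): third position 4-fold.
Codon 5 CAU (His): third position 2-fold.
Codon 6 ACC (Thr): third position 4-fold.
Codon 7 CCC (Pro): third position 4-fold.
Codon 8 AUA (Ile): third position 3-fold.
Codon 9 AAG (Lys): third position 2-fold.
Codon 10 CUA (Leu): third position 4-fold.
Four-fold degenerate third positions: 6.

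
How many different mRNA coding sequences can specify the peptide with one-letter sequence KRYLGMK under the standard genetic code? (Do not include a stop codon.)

Lys: 2 codons.
Arg: 6 codons.
Tyr: 2 codons.
Leu: 6 codons.
Gly: 4 codons.
Met: 1 codon.
Lys: 2 codons.
2 × 6 × 2 × 6 × 4 × 1 × 2 = 1152.

1152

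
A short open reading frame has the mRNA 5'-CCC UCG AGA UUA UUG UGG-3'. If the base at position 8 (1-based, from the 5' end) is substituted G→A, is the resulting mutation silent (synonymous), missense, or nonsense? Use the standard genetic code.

missense

Position 8 falls in codon 3: AGA → Arg.
After the substitution the codon is AAA → Lys.
Arg ≠ Lys, so this is a missense mutation.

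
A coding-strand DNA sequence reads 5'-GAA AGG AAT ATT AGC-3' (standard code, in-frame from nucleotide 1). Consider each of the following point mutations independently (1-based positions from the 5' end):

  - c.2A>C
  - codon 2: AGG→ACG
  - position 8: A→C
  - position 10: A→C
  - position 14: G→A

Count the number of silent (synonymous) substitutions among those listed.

0

Codon 1: GAA (Glu) → GCA (Ala) — missense.
Codon 2: AGG (Arg) → ACG (Thr) — missense.
Codon 3: AAT (Asn) → ACT (Thr) — missense.
Codon 4: ATT (Ile) → CTT (Leu) — missense.
Codon 5: AGC (Ser) → AAC (Asn) — missense.
Synonymous: 0 of 5.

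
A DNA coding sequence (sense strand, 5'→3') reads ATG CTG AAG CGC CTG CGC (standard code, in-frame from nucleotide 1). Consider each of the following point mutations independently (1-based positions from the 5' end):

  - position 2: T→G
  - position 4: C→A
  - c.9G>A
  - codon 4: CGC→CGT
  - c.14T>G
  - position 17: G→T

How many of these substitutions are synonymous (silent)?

2

Codon 1: ATG (Met) → AGG (Arg) — missense.
Codon 2: CTG (Leu) → ATG (Met) — missense.
Codon 3: AAG (Lys) → AAA (Lys) — synonymous.
Codon 4: CGC (Arg) → CGT (Arg) — synonymous.
Codon 5: CTG (Leu) → CGG (Arg) — missense.
Codon 6: CGC (Arg) → CTC (Leu) — missense.
Synonymous: 2 of 6.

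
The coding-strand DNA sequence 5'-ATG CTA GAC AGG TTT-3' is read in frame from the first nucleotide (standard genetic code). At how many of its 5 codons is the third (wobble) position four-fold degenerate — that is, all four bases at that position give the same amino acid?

1

Codon 1 ATG (Met): third position 1-fold.
Codon 2 CTA (Leu): third position 4-fold.
Codon 3 GAC (Asp): third position 2-fold.
Codon 4 AGG (Arg): third position 2-fold.
Codon 5 TTT (Phe): third position 2-fold.
Four-fold degenerate third positions: 1.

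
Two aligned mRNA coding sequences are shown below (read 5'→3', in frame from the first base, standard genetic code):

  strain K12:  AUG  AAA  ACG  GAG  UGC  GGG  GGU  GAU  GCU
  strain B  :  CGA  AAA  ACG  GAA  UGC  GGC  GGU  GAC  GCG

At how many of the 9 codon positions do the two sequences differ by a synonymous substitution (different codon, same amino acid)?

Codon 1: AUG Met / CGA Arg — nonsynonymous.
Codon 2: AAA Lys / AAA Lys — identical.
Codon 3: ACG Thr / ACG Thr — identical.
Codon 4: GAG Glu / GAA Glu — synonymous.
Codon 5: UGC Cys / UGC Cys — identical.
Codon 6: GGG Gly / GGC Gly — synonymous.
Codon 7: GGU Gly / GGU Gly — identical.
Codon 8: GAU Asp / GAC Asp — synonymous.
Codon 9: GCU Ala / GCG Ala — synonymous.
Synonymous differences: 4.

4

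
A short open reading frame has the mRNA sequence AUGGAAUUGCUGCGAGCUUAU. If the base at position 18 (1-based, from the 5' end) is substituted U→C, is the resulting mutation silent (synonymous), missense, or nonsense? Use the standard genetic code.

silent

Position 18 falls in codon 6: GCU → Ala.
After the substitution the codon is GCC → Ala.
Both encode Ala, so the change is synonymous.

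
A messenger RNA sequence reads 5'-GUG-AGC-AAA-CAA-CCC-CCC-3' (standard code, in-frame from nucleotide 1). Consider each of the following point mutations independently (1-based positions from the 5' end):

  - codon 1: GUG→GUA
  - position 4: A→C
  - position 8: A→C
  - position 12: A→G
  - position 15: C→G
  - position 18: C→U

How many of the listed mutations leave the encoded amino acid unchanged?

Codon 1: GUG (Val) → GUA (Val) — synonymous.
Codon 2: AGC (Ser) → CGC (Arg) — missense.
Codon 3: AAA (Lys) → ACA (Thr) — missense.
Codon 4: CAA (Gln) → CAG (Gln) — synonymous.
Codon 5: CCC (Pro) → CCG (Pro) — synonymous.
Codon 6: CCC (Pro) → CCU (Pro) — synonymous.
Synonymous: 4 of 6.

4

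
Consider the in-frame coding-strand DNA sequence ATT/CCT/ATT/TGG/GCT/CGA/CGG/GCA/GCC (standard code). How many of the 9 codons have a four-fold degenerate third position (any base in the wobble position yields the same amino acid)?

Codon 1 ATT (Ile): third position 3-fold.
Codon 2 CCT (Pro): third position 4-fold.
Codon 3 ATT (Ile): third position 3-fold.
Codon 4 TGG (Trp): third position 1-fold.
Codon 5 GCT (Ala): third position 4-fold.
Codon 6 CGA (Arg): third position 4-fold.
Codon 7 CGG (Arg): third position 4-fold.
Codon 8 GCA (Ala): third position 4-fold.
Codon 9 GCC (Ala): third position 4-fold.
Four-fold degenerate third positions: 6.

6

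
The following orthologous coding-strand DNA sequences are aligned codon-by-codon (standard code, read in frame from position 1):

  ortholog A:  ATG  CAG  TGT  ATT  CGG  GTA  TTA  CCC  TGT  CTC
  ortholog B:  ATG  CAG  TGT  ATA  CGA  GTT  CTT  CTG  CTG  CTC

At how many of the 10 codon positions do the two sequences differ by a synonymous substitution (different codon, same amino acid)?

Codon 1: ATG Met / ATG Met — identical.
Codon 2: CAG Gln / CAG Gln — identical.
Codon 3: TGT Cys / TGT Cys — identical.
Codon 4: ATT Ile / ATA Ile — synonymous.
Codon 5: CGG Arg / CGA Arg — synonymous.
Codon 6: GTA Val / GTT Val — synonymous.
Codon 7: TTA Leu / CTT Leu — synonymous.
Codon 8: CCC Pro / CTG Leu — nonsynonymous.
Codon 9: TGT Cys / CTG Leu — nonsynonymous.
Codon 10: CTC Leu / CTC Leu — identical.
Synonymous differences: 4.

4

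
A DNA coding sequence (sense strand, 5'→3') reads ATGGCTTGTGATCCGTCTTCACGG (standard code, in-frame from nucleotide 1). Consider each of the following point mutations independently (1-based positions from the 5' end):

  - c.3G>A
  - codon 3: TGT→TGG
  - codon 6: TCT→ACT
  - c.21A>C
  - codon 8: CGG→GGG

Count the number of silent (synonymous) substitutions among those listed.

1

Codon 1: ATG (Met) → ATA (Ile) — missense.
Codon 3: TGT (Cys) → TGG (Trp) — missense.
Codon 6: TCT (Ser) → ACT (Thr) — missense.
Codon 7: TCA (Ser) → TCC (Ser) — synonymous.
Codon 8: CGG (Arg) → GGG (Gly) — missense.
Synonymous: 1 of 5.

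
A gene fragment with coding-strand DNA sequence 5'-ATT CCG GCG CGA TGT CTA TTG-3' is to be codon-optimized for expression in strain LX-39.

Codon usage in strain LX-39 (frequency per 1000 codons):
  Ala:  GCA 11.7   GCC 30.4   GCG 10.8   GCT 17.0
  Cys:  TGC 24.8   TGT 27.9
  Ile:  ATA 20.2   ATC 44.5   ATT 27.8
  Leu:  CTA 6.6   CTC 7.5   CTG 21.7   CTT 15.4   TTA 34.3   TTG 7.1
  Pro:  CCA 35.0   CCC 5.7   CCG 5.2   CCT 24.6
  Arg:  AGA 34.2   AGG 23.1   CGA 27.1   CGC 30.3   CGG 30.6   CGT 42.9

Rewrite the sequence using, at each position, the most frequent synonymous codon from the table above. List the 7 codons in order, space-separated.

Codon 1 (Ile): best is ATC at 44.5.
Codon 2 (Pro): best is CCA at 35.0.
Codon 3 (Ala): best is GCC at 30.4.
Codon 4 (Arg): best is CGT at 42.9.
Codon 5 (Cys): best is TGT at 27.9.
Codon 6 (Leu): best is TTA at 34.3.
Codon 7 (Leu): best is TTA at 34.3.

ATC CCA GCC CGT TGT TTA TTA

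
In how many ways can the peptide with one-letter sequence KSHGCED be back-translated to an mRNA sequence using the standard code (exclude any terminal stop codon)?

Lys: 2 codons.
Ser: 6 codons.
His: 2 codons.
Gly: 4 codons.
Cys: 2 codons.
Glu: 2 codons.
Asp: 2 codons.
2 × 6 × 2 × 4 × 2 × 2 × 2 = 768.

768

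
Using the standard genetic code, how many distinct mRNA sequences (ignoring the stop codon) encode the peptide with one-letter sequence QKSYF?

96

Gln: 2 codons.
Lys: 2 codons.
Ser: 6 codons.
Tyr: 2 codons.
Phe: 2 codons.
2 × 2 × 6 × 2 × 2 = 96.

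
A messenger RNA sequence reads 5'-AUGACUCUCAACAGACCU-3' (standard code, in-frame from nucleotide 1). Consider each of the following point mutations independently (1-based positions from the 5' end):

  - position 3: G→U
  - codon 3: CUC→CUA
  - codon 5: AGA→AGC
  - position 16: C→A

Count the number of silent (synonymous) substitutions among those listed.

1

Codon 1: AUG (Met) → AUU (Ile) — missense.
Codon 3: CUC (Leu) → CUA (Leu) — synonymous.
Codon 5: AGA (Arg) → AGC (Ser) — missense.
Codon 6: CCU (Pro) → ACU (Thr) — missense.
Synonymous: 1 of 4.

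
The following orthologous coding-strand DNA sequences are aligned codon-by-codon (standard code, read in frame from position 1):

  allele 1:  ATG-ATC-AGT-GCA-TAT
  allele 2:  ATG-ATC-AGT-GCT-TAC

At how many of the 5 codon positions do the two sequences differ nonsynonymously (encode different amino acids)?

Codon 1: ATG Met / ATG Met — identical.
Codon 2: ATC Ile / ATC Ile — identical.
Codon 3: AGT Ser / AGT Ser — identical.
Codon 4: GCA Ala / GCT Ala — synonymous.
Codon 5: TAT Tyr / TAC Tyr — synonymous.
Nonsynonymous differences: 0.

0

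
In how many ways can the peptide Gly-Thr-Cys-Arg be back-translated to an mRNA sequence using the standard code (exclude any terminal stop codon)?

Gly: 4 codons.
Thr: 4 codons.
Cys: 2 codons.
Arg: 6 codons.
4 × 4 × 2 × 6 = 192.

192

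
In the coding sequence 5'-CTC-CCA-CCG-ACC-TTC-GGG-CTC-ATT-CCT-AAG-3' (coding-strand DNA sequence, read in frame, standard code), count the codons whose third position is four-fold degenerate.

Codon 1 CTC (Leu): third position 4-fold.
Codon 2 CCA (Pro): third position 4-fold.
Codon 3 CCG (Pro): third position 4-fold.
Codon 4 ACC (Thr): third position 4-fold.
Codon 5 TTC (Phe): third position 2-fold.
Codon 6 GGG (Gly): third position 4-fold.
Codon 7 CTC (Leu): third position 4-fold.
Codon 8 ATT (Ile): third position 3-fold.
Codon 9 CCT (Pro): third position 4-fold.
Codon 10 AAG (Lys): third position 2-fold.
Four-fold degenerate third positions: 7.

7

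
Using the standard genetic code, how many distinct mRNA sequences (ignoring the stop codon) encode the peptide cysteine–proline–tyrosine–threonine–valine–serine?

1536

Cys: 2 codons.
Pro: 4 codons.
Tyr: 2 codons.
Thr: 4 codons.
Val: 4 codons.
Ser: 6 codons.
2 × 4 × 2 × 4 × 4 × 6 = 1536.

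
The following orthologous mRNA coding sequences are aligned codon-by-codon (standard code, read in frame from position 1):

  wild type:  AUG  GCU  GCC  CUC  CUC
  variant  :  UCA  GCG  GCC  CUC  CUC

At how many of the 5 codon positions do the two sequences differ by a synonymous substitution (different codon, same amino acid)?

Codon 1: AUG Met / UCA Ser — nonsynonymous.
Codon 2: GCU Ala / GCG Ala — synonymous.
Codon 3: GCC Ala / GCC Ala — identical.
Codon 4: CUC Leu / CUC Leu — identical.
Codon 5: CUC Leu / CUC Leu — identical.
Synonymous differences: 1.

1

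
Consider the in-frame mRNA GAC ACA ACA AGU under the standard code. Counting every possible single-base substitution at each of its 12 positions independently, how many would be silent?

8

Codon 1 (GAC, Asp): 1 synonymous substitution.
Codon 2 (ACA, Thr): 3 synonymous substitutions.
Codon 3 (ACA, Thr): 3 synonymous substitutions.
Codon 4 (AGU, Ser): 1 synonymous substitution.
Total: 1 + 3 + 3 + 1 = 8.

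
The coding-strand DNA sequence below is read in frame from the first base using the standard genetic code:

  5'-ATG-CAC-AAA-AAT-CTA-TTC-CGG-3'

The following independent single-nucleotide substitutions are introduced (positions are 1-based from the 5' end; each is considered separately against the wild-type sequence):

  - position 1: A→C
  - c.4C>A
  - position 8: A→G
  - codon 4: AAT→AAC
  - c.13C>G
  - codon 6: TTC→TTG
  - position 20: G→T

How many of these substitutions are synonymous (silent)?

1

Codon 1: ATG (Met) → CTG (Leu) — missense.
Codon 2: CAC (His) → AAC (Asn) — missense.
Codon 3: AAA (Lys) → AGA (Arg) — missense.
Codon 4: AAT (Asn) → AAC (Asn) — synonymous.
Codon 5: CTA (Leu) → GTA (Val) — missense.
Codon 6: TTC (Phe) → TTG (Leu) — missense.
Codon 7: CGG (Arg) → CTG (Leu) — missense.
Synonymous: 1 of 7.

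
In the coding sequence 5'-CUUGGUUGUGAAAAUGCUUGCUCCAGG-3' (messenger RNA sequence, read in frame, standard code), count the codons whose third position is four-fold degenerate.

Codon 1 CUU (Leu): third position 4-fold.
Codon 2 GGU (Gly): third position 4-fold.
Codon 3 UGU (Cys): third position 2-fold.
Codon 4 GAA (Glu): third position 2-fold.
Codon 5 AAU (Asn): third position 2-fold.
Codon 6 GCU (Ala): third position 4-fold.
Codon 7 UGC (Cys): third position 2-fold.
Codon 8 UCC (Ser): third position 4-fold.
Codon 9 AGG (Arg): third position 2-fold.
Four-fold degenerate third positions: 4.

4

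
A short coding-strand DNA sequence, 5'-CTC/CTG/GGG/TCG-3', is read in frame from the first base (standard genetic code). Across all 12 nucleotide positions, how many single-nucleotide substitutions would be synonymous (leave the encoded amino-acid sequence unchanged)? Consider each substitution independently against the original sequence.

13

Codon 1 (CTC, Leu): 3 synonymous substitutions.
Codon 2 (CTG, Leu): 4 synonymous substitutions.
Codon 3 (GGG, Gly): 3 synonymous substitutions.
Codon 4 (TCG, Ser): 3 synonymous substitutions.
Total: 3 + 4 + 3 + 3 = 13.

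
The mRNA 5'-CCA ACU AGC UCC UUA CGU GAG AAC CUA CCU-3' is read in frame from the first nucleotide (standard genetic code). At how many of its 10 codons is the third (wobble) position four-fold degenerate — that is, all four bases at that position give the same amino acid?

Codon 1 CCA (Pro): third position 4-fold.
Codon 2 ACU (Thr): third position 4-fold.
Codon 3 AGC (Ser): third position 2-fold.
Codon 4 UCC (Ser): third position 4-fold.
Codon 5 UUA (Leu): third position 2-fold.
Codon 6 CGU (Arg): third position 4-fold.
Codon 7 GAG (Glu): third position 2-fold.
Codon 8 AAC (Asn): third position 2-fold.
Codon 9 CUA (Leu): third position 4-fold.
Codon 10 CCU (Pro): third position 4-fold.
Four-fold degenerate third positions: 6.

6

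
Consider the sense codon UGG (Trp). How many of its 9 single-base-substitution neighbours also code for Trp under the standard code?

0

Position 1: none → 0 synonymous.
Position 2: none → 0 synonymous.
Position 3: none → 0 synonymous.
Total: 0 + 0 + 0 = 0.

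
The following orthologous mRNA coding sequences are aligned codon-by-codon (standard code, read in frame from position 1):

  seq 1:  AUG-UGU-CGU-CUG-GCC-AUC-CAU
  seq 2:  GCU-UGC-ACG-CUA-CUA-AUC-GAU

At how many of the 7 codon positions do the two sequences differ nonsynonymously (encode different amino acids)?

Codon 1: AUG Met / GCU Ala — nonsynonymous.
Codon 2: UGU Cys / UGC Cys — synonymous.
Codon 3: CGU Arg / ACG Thr — nonsynonymous.
Codon 4: CUG Leu / CUA Leu — synonymous.
Codon 5: GCC Ala / CUA Leu — nonsynonymous.
Codon 6: AUC Ile / AUC Ile — identical.
Codon 7: CAU His / GAU Asp — nonsynonymous.
Nonsynonymous differences: 4.

4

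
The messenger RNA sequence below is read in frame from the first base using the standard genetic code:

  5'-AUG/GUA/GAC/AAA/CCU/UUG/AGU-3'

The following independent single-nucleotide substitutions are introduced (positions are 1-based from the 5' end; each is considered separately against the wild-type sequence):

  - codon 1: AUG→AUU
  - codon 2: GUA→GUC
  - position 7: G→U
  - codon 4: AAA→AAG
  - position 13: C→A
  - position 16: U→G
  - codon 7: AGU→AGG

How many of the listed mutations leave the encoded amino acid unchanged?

Codon 1: AUG (Met) → AUU (Ile) — missense.
Codon 2: GUA (Val) → GUC (Val) — synonymous.
Codon 3: GAC (Asp) → UAC (Tyr) — missense.
Codon 4: AAA (Lys) → AAG (Lys) — synonymous.
Codon 5: CCU (Pro) → ACU (Thr) — missense.
Codon 6: UUG (Leu) → GUG (Val) — missense.
Codon 7: AGU (Ser) → AGG (Arg) — missense.
Synonymous: 2 of 7.

2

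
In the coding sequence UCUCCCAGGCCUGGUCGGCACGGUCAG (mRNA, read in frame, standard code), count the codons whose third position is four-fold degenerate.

6

Codon 1 UCU (Ser): third position 4-fold.
Codon 2 CCC (Pro): third position 4-fold.
Codon 3 AGG (Arg): third position 2-fold.
Codon 4 CCU (Pro): third position 4-fold.
Codon 5 GGU (Gly): third position 4-fold.
Codon 6 CGG (Arg): third position 4-fold.
Codon 7 CAC (His): third position 2-fold.
Codon 8 GGU (Gly): third position 4-fold.
Codon 9 CAG (Gln): third position 2-fold.
Four-fold degenerate third positions: 6.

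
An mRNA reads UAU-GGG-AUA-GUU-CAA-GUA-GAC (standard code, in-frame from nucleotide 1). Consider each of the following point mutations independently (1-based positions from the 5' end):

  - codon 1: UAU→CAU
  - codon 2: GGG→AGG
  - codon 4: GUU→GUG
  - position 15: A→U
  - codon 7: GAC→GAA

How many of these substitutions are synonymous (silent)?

1

Codon 1: UAU (Tyr) → CAU (His) — missense.
Codon 2: GGG (Gly) → AGG (Arg) — missense.
Codon 4: GUU (Val) → GUG (Val) — synonymous.
Codon 5: CAA (Gln) → CAU (His) — missense.
Codon 7: GAC (Asp) → GAA (Glu) — missense.
Synonymous: 1 of 5.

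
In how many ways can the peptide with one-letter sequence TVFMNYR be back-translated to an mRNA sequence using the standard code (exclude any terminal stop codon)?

768

Thr: 4 codons.
Val: 4 codons.
Phe: 2 codons.
Met: 1 codon.
Asn: 2 codons.
Tyr: 2 codons.
Arg: 6 codons.
4 × 4 × 2 × 1 × 2 × 2 × 6 = 768.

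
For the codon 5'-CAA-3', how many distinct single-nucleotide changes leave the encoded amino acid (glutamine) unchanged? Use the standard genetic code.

Position 1: none → 0 synonymous.
Position 2: none → 0 synonymous.
Position 3: CAG → 1 synonymous.
Total: 0 + 0 + 1 = 1.

1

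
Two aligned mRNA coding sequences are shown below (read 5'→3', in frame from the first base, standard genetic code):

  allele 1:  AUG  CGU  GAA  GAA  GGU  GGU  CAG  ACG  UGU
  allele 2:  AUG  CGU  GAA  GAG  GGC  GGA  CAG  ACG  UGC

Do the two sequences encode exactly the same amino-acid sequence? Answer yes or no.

yes

Codon 1: AUG Met / AUG Met — identical.
Codon 2: CGU Arg / CGU Arg — identical.
Codon 3: GAA Glu / GAA Glu — identical.
Codon 4: GAA Glu / GAG Glu — synonymous.
Codon 5: GGU Gly / GGC Gly — synonymous.
Codon 6: GGU Gly / GGA Gly — synonymous.
Codon 7: CAG Gln / CAG Gln — identical.
Codon 8: ACG Thr / ACG Thr — identical.
Codon 9: UGU Cys / UGC Cys — synonymous.
Nonsynonymous differences: 0 → same protein.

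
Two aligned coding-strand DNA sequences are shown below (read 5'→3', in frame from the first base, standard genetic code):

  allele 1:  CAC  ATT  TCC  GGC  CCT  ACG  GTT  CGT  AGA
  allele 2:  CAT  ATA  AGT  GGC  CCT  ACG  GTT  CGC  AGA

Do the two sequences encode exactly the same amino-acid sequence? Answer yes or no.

Codon 1: CAC His / CAT His — synonymous.
Codon 2: ATT Ile / ATA Ile — synonymous.
Codon 3: TCC Ser / AGT Ser — synonymous.
Codon 4: GGC Gly / GGC Gly — identical.
Codon 5: CCT Pro / CCT Pro — identical.
Codon 6: ACG Thr / ACG Thr — identical.
Codon 7: GTT Val / GTT Val — identical.
Codon 8: CGT Arg / CGC Arg — synonymous.
Codon 9: AGA Arg / AGA Arg — identical.
Nonsynonymous differences: 0 → same protein.

yes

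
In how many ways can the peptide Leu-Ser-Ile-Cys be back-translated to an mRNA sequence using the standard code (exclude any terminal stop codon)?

216

Leu: 6 codons.
Ser: 6 codons.
Ile: 3 codons.
Cys: 2 codons.
6 × 6 × 3 × 2 = 216.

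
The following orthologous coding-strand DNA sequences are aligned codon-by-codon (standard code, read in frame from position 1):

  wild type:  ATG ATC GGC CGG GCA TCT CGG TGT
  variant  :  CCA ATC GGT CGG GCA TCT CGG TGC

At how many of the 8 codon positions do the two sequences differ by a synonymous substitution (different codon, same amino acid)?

Codon 1: ATG Met / CCA Pro — nonsynonymous.
Codon 2: ATC Ile / ATC Ile — identical.
Codon 3: GGC Gly / GGT Gly — synonymous.
Codon 4: CGG Arg / CGG Arg — identical.
Codon 5: GCA Ala / GCA Ala — identical.
Codon 6: TCT Ser / TCT Ser — identical.
Codon 7: CGG Arg / CGG Arg — identical.
Codon 8: TGT Cys / TGC Cys — synonymous.
Synonymous differences: 2.

2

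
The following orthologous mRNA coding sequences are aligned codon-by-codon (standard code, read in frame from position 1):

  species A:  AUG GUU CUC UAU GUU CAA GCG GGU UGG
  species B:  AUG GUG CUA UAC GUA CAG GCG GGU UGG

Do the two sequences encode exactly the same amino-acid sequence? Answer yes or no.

Codon 1: AUG Met / AUG Met — identical.
Codon 2: GUU Val / GUG Val — synonymous.
Codon 3: CUC Leu / CUA Leu — synonymous.
Codon 4: UAU Tyr / UAC Tyr — synonymous.
Codon 5: GUU Val / GUA Val — synonymous.
Codon 6: CAA Gln / CAG Gln — synonymous.
Codon 7: GCG Ala / GCG Ala — identical.
Codon 8: GGU Gly / GGU Gly — identical.
Codon 9: UGG Trp / UGG Trp — identical.
Nonsynonymous differences: 0 → same protein.

yes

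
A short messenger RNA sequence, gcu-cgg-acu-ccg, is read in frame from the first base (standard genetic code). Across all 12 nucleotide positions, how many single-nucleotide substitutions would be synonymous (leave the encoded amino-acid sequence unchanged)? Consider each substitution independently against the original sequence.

13

Codon 1 (GCU, Ala): 3 synonymous substitutions.
Codon 2 (CGG, Arg): 4 synonymous substitutions.
Codon 3 (ACU, Thr): 3 synonymous substitutions.
Codon 4 (CCG, Pro): 3 synonymous substitutions.
Total: 3 + 4 + 3 + 3 = 13.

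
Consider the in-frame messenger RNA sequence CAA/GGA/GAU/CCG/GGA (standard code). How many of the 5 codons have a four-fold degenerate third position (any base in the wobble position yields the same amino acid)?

Codon 1 CAA (Gln): third position 2-fold.
Codon 2 GGA (Gly): third position 4-fold.
Codon 3 GAU (Asp): third position 2-fold.
Codon 4 CCG (Pro): third position 4-fold.
Codon 5 GGA (Gly): third position 4-fold.
Four-fold degenerate third positions: 3.

3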